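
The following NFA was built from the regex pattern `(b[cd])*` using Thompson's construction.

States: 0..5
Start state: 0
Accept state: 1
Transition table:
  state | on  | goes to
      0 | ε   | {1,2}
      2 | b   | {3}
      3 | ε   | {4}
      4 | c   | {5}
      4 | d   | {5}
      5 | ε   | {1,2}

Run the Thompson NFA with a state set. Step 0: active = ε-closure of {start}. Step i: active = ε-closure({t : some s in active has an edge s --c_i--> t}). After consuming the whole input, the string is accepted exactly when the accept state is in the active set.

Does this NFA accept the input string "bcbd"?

Answer: ACCEPT

Trace:
S₀ = ε-closure({0}) = {0,1,2}
'b' @ 1: {3,4}
'c' @ 2: {1,2,5}  (accept∈set)
'b' @ 3: {3,4}
'd' @ 4: {1,2,5}  (accept∈set)
after full input: {1,2,5}  (accept=1 in)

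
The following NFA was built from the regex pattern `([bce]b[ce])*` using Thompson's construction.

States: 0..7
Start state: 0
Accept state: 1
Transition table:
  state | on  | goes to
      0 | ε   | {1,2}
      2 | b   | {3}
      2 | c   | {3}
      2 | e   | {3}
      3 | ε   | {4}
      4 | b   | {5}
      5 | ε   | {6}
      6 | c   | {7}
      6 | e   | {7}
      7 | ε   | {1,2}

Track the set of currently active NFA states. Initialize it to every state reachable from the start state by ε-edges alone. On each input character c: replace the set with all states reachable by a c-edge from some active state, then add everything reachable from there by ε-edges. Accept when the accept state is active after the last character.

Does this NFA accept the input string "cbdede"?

Answer: REJECT

Trace:
start: ε-closure({0}) = {0,1,2}
'c' @ 1: {3,4}
'b' @ 2: {5,6}
'd' @ 3: {}  — dead — no transitions
rest 'ede' ignored (set empty)
final: {}; accept 1 not in set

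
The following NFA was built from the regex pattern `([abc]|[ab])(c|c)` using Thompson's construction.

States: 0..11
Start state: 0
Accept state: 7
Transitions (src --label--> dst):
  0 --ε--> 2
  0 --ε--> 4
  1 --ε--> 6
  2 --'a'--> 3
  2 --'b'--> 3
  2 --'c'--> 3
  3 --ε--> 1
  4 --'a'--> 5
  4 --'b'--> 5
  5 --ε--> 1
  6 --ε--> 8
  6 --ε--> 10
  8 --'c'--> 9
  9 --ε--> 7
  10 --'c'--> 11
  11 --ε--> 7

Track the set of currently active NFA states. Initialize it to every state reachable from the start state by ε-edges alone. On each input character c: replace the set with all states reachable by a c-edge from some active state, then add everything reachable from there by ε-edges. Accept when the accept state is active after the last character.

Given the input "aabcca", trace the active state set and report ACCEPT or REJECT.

initial (ε-close {0}): {0,2,4}
'a' @ 1: {1,3,5,6,8,10}
'a' @ 2: {}  — state set empty
rest 'bcca' ignored (set empty)
after full input: {}  (accept=7 not in)

Answer: REJECT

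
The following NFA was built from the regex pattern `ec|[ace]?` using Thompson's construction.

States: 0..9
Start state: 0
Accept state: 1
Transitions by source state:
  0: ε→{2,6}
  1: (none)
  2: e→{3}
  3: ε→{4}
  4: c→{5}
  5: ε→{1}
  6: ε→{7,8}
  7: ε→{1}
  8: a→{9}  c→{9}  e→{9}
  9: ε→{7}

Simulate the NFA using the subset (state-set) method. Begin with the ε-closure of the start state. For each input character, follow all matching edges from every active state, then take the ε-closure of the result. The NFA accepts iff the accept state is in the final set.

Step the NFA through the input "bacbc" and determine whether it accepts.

Answer: REJECT

Derivation:
initial (ε-close {0}): {0,1,2,6,7,8}
'b' @ 1: {}  — no active states
rest 'acbc' ignored (set empty)
final: {}; accept 1 not in set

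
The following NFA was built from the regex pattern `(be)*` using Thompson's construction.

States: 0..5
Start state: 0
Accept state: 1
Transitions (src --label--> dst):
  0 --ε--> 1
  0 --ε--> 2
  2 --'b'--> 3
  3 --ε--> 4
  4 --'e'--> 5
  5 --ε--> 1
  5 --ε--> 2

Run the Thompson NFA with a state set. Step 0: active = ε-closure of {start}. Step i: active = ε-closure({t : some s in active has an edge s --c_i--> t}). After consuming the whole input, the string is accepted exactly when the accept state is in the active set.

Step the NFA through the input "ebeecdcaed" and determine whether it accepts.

Answer: REJECT

Derivation:
S₀ = ε-closure({0}) = {0,1,2}
'e' @ 1: {}  — state set empty
rest 'beecdcaed' ignored (set empty)
final: {}; accept 1 not in set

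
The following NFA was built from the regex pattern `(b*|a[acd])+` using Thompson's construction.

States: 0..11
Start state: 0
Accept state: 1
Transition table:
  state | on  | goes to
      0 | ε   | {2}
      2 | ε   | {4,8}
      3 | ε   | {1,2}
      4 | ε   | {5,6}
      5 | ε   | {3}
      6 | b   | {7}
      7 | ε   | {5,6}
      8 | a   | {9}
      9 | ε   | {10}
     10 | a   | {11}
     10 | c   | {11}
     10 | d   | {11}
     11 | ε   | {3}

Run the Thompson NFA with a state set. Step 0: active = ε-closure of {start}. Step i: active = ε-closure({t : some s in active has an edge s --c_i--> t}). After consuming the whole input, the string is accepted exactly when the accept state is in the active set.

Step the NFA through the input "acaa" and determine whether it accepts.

Answer: ACCEPT

Derivation:
initial (ε-close {0}): {0,1,2,3,4,5,6,8}
'a' @ 1: {9,10}
'c' @ 2: {1,2,3,4,5,6,8,11}  [accepting]
'a' @ 3: {9,10}
'a' @ 4: {1,2,3,4,5,6,8,11}  [accepting]
end set {1,2,3,4,5,6,8,11} — state 1 in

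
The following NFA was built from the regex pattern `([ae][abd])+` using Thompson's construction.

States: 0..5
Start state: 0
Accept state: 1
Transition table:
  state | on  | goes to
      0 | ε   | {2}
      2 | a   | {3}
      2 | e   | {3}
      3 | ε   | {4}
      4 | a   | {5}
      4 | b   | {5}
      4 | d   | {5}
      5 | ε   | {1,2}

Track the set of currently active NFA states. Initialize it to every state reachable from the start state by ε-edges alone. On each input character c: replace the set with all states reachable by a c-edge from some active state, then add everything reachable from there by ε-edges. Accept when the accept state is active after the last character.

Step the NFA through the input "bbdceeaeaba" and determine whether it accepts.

initial (ε-close {0}): {0,2}
'b' @ 1: {}  — state set empty
rest 'bdceeaeaba' ignored (set empty)
final: {}; accept 1 not in set

Answer: REJECT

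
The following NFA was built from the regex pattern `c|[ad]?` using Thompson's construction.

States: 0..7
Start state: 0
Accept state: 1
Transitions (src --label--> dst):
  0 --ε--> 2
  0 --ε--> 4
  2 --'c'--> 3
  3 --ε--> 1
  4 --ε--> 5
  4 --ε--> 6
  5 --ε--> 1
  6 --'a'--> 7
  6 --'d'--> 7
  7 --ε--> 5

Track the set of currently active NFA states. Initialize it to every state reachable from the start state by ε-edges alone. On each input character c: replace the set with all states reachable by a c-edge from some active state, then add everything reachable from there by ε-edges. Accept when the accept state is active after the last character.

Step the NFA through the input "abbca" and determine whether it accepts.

Answer: REJECT

Steps:
initial (ε-close {0}): {0,1,2,4,5,6}
'a' @ 1: {1,5,7}  ✓accept
'b' @ 2: {}  — dead — no transitions
rest 'bca' ignored (set empty)
final: {}; accept 1 not in set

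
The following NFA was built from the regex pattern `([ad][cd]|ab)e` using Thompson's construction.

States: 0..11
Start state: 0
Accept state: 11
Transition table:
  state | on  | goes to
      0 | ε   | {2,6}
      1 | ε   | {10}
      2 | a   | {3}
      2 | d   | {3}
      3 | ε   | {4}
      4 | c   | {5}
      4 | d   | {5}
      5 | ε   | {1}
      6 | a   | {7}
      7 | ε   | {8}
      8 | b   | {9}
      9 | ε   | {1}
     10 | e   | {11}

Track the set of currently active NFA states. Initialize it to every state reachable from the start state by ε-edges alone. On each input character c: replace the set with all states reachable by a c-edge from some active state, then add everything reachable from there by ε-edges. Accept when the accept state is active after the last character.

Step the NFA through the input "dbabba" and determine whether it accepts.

Answer: REJECT

Derivation:
start: ε-closure({0}) = {0,2,6}
'd' @ 1: {3,4}
'b' @ 2: {}  — no active states
rest 'abba' ignored (set empty)
final: {}; accept 11 not in set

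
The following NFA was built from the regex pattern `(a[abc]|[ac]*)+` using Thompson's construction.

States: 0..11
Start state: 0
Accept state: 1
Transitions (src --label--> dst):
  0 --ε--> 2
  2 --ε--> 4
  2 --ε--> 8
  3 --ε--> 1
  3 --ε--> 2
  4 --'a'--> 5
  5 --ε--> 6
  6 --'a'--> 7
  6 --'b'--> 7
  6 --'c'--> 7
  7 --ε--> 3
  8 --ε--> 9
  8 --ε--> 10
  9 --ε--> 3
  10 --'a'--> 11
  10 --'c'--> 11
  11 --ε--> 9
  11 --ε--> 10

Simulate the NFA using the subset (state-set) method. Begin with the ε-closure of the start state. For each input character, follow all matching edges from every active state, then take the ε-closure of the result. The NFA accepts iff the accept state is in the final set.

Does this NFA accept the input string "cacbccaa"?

start: ε-closure({0}) = {0,1,2,3,4,8,9,10}
'c' @ 1: {1,2,3,4,8,9,10,11}  (accept∈set)
'a' @ 2: {1,2,3,4,5,6,8,9,10,11}  (accept∈set)
'c' @ 3: {1,2,3,4,7,8,9,10,11}  (accept∈set)
'b' @ 4: {}  — dead — no transitions
rest 'ccaa' ignored (set empty)
final: {}; accept 1 not in set

Answer: REJECT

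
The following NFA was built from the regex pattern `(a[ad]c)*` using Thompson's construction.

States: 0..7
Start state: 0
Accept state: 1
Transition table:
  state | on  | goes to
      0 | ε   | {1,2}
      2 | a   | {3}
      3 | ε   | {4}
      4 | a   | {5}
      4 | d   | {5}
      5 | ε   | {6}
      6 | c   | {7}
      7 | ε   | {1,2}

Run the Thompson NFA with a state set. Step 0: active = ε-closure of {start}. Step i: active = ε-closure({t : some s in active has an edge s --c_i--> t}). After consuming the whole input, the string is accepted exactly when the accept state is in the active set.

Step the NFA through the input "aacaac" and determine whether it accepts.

Answer: ACCEPT

Trace:
S₀ = ε-closure({0}) = {0,1,2}
'a' @ 1: {3,4}
'a' @ 2: {5,6}
'c' @ 3: {1,2,7}  [accepting]
'a' @ 4: {3,4}
'a' @ 5: {5,6}
'c' @ 6: {1,2,7}  [accepting]
final: {1,2,7}; accept 1 in set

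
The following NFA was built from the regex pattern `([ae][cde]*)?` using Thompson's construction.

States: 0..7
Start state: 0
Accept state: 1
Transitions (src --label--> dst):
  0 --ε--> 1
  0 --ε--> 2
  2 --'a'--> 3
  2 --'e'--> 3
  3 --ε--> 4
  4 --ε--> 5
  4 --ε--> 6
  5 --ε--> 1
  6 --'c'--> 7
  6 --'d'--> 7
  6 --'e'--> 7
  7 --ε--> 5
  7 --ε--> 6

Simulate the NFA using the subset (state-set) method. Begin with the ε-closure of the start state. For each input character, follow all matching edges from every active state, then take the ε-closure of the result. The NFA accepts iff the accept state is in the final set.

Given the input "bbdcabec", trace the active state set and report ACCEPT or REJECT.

Answer: REJECT

Steps:
initial (ε-close {0}): {0,1,2}
'b' @ 1: {}  — no active states
rest 'bdcabec' ignored (set empty)
after full input: {}  (accept=1 not in)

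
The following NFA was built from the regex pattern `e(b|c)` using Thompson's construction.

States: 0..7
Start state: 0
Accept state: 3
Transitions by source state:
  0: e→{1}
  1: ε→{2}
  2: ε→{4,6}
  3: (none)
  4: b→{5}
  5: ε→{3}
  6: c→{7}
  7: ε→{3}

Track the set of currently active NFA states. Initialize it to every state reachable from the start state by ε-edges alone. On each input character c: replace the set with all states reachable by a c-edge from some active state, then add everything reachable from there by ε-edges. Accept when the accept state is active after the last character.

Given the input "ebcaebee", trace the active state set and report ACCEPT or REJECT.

Answer: REJECT

Steps:
S₀ = ε-closure({0}) = {0}
'e' @ 1: {1,2,4,6}
'b' @ 2: {3,5}  ✓accept
'c' @ 3: {}  — dead — no transitions
rest 'aebee' ignored (set empty)
after full input: {}  (accept=3 not in)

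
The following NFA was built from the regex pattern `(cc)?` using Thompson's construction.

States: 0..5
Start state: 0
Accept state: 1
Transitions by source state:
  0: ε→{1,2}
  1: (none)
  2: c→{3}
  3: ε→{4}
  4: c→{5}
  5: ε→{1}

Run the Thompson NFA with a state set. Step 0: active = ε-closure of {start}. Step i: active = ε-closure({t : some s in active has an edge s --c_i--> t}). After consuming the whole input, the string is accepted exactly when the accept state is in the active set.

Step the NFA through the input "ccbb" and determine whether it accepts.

Answer: REJECT

Steps:
initial (ε-close {0}): {0,1,2}
'c' @ 1: {3,4}
'c' @ 2: {1,5}  (accept∈set)
'b' @ 3: {}  — no active states
rest 'b' ignored (set empty)
after full input: {}  (accept=1 not in)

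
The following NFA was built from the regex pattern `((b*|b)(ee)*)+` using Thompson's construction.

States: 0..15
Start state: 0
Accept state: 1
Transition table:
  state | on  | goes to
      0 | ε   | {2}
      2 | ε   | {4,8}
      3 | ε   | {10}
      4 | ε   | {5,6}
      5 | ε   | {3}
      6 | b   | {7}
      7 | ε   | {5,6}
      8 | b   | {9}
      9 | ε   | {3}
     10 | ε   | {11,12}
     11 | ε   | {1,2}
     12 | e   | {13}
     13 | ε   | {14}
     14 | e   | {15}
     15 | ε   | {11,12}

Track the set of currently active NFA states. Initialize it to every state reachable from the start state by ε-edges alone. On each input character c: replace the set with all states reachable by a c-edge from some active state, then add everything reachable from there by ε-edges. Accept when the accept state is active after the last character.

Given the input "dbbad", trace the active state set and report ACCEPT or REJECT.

Answer: REJECT

Steps:
start: ε-closure({0}) = {0,1,2,3,4,5,6,8,10,11,12}
'd' @ 1: {}  — state set empty
rest 'bbad' ignored (set empty)
end set {} — state 1 not in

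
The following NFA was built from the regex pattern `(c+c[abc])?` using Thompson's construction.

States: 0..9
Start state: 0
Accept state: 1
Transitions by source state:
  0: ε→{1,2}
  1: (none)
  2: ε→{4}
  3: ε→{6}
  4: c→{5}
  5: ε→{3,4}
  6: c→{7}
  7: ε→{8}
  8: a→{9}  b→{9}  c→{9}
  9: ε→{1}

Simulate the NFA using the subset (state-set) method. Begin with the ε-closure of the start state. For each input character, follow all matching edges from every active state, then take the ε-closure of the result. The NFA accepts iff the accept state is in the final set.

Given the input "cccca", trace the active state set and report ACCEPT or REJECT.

start: ε-closure({0}) = {0,1,2,4}
'c' @ 1: {3,4,5,6}
'c' @ 2: {3,4,5,6,7,8}
'c' @ 3: {1,3,4,5,6,7,8,9}  (accept∈set)
'c' @ 4: {1,3,4,5,6,7,8,9}  (accept∈set)
'a' @ 5: {1,9}  (accept∈set)
final: {1,9}; accept 1 in set

Answer: ACCEPT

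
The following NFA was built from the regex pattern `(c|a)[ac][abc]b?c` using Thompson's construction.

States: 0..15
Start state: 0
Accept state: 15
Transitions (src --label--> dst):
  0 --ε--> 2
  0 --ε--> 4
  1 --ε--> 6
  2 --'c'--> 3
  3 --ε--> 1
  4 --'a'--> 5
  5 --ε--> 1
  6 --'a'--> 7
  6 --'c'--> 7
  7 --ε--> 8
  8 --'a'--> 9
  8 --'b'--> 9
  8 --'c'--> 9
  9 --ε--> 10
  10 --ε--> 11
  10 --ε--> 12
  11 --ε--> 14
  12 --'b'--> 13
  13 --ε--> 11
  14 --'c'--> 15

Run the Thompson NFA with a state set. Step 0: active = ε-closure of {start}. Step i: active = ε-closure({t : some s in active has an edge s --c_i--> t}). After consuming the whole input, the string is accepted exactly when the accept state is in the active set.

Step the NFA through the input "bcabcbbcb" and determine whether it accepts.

Answer: REJECT

Derivation:
initial (ε-close {0}): {0,2,4}
'b' @ 1: {}  — dead — no transitions
rest 'cabcbbcb' ignored (set empty)
final: {}; accept 15 not in set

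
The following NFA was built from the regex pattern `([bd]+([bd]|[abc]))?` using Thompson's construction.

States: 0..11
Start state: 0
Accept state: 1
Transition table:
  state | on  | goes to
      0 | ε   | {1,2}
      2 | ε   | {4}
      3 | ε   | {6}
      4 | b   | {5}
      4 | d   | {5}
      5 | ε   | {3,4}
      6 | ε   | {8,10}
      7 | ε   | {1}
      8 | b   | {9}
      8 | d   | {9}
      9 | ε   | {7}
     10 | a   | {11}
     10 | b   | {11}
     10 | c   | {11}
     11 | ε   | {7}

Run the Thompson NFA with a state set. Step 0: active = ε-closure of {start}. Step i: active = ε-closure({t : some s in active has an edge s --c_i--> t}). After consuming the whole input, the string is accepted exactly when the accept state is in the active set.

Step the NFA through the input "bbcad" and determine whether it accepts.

Answer: REJECT

Steps:
start: ε-closure({0}) = {0,1,2,4}
'b' @ 1: {3,4,5,6,8,10}
'b' @ 2: {1,3,4,5,6,7,8,9,10,11}  ✓accept
'c' @ 3: {1,7,11}  ✓accept
'a' @ 4: {}  — dead — no transitions
rest 'd' ignored (set empty)
final: {}; accept 1 not in set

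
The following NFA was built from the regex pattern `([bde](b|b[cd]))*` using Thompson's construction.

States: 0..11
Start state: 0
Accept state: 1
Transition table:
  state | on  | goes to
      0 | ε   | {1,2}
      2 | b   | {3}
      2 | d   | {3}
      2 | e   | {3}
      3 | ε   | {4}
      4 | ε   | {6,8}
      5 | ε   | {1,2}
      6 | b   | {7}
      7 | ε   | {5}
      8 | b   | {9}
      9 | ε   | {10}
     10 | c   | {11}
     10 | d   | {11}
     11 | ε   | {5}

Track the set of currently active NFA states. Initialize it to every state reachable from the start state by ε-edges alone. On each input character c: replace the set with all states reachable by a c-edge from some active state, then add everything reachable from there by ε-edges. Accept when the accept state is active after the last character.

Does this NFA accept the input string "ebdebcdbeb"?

Answer: ACCEPT

Steps:
initial (ε-close {0}): {0,1,2}
'e' @ 1: {3,4,6,8}
'b' @ 2: {1,2,5,7,9,10}  ✓accept
'd' @ 3: {1,2,3,4,5,6,8,11}  ✓accept
'e' @ 4: {3,4,6,8}
'b' @ 5: {1,2,5,7,9,10}  ✓accept
'c' @ 6: {1,2,5,11}  ✓accept
'd' @ 7: {3,4,6,8}
'b' @ 8: {1,2,5,7,9,10}  ✓accept
'e' @ 9: {3,4,6,8}
'b' @ 10: {1,2,5,7,9,10}  ✓accept
final: {1,2,5,7,9,10}; accept 1 in set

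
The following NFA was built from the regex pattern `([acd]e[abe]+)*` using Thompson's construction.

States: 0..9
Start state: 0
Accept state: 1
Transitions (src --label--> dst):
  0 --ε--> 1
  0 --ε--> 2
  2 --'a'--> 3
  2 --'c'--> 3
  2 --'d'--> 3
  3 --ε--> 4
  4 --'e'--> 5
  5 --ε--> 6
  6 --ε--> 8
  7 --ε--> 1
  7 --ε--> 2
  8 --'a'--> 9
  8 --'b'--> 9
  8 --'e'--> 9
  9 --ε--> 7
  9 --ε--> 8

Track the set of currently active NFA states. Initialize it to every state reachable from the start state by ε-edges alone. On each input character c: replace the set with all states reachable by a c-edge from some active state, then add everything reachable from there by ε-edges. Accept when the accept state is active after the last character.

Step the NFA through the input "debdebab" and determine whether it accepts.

Answer: ACCEPT

Derivation:
start: ε-closure({0}) = {0,1,2}
'd' @ 1: {3,4}
'e' @ 2: {5,6,8}
'b' @ 3: {1,2,7,8,9}  ✓accept
'd' @ 4: {3,4}
'e' @ 5: {5,6,8}
'b' @ 6: {1,2,7,8,9}  ✓accept
'a' @ 7: {1,2,3,4,7,8,9}  ✓accept
'b' @ 8: {1,2,7,8,9}  ✓accept
final: {1,2,7,8,9}; accept 1 in set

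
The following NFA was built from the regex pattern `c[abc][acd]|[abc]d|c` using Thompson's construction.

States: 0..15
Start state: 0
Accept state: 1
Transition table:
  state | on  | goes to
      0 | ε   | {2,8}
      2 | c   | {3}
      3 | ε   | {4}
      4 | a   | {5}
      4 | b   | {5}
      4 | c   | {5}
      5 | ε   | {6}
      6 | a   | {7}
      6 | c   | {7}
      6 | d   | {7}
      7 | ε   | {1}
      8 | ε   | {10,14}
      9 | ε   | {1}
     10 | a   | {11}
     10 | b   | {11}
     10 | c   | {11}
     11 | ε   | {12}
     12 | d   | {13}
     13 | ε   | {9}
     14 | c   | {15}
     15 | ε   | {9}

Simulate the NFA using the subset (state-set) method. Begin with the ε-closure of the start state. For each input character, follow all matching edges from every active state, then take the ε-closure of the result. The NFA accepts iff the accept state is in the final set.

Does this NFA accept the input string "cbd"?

start: ε-closure({0}) = {0,2,8,10,14}
'c' @ 1: {1,3,4,9,11,12,15}  ✓accept
'b' @ 2: {5,6}
'd' @ 3: {1,7}  ✓accept
end set {1,7} — state 1 in

Answer: ACCEPT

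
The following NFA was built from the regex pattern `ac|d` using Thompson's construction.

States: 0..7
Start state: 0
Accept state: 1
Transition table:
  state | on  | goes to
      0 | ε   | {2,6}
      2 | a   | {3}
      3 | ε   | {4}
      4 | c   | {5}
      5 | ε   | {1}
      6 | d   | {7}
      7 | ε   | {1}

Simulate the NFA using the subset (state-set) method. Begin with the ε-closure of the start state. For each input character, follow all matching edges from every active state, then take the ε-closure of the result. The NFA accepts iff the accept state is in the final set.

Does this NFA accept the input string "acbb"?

start: ε-closure({0}) = {0,2,6}
'a' @ 1: {3,4}
'c' @ 2: {1,5}  [accepting]
'b' @ 3: {}  — state set empty
rest 'b' ignored (set empty)
after full input: {}  (accept=1 not in)

Answer: REJECT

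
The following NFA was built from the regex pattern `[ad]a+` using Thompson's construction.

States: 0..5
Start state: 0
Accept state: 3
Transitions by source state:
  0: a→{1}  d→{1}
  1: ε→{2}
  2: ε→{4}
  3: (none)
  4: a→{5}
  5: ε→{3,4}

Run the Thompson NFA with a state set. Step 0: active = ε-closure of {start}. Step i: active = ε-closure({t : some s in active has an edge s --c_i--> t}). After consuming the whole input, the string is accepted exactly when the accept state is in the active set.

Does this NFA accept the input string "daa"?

initial (ε-close {0}): {0}
'd' @ 1: {1,2,4}
'a' @ 2: {3,4,5}  [accepting]
'a' @ 3: {3,4,5}  [accepting]
final: {3,4,5}; accept 3 in set

Answer: ACCEPT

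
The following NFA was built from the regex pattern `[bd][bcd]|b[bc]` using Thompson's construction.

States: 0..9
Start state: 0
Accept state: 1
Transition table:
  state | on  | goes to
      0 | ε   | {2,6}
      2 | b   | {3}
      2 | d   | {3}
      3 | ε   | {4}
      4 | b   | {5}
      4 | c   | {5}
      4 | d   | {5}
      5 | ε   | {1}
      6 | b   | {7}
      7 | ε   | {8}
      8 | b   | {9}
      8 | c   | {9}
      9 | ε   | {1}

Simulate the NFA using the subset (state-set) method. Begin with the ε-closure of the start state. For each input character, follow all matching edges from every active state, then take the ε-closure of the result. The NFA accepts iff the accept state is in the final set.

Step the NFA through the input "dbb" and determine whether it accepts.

Answer: REJECT

Trace:
S₀ = ε-closure({0}) = {0,2,6}
'd' @ 1: {3,4}
'b' @ 2: {1,5}  ✓accept
'b' @ 3: {}  — no active states
after full input: {}  (accept=1 not in)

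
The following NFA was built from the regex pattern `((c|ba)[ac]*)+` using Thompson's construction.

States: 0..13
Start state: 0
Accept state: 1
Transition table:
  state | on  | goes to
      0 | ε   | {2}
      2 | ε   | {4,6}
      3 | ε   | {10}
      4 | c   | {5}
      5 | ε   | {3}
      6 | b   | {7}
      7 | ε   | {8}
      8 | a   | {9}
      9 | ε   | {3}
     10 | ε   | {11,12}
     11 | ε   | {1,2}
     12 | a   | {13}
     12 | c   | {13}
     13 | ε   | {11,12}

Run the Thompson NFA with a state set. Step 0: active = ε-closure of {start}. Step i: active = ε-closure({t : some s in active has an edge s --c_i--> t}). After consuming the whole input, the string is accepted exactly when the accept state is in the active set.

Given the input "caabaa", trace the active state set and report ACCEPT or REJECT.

Answer: ACCEPT

Steps:
start: ε-closure({0}) = {0,2,4,6}
'c' @ 1: {1,2,3,4,5,6,10,11,12}  [accepting]
'a' @ 2: {1,2,4,6,11,12,13}  [accepting]
'a' @ 3: {1,2,4,6,11,12,13}  [accepting]
'b' @ 4: {7,8}
'a' @ 5: {1,2,3,4,6,9,10,11,12}  [accepting]
'a' @ 6: {1,2,4,6,11,12,13}  [accepting]
end set {1,2,4,6,11,12,13} — state 1 in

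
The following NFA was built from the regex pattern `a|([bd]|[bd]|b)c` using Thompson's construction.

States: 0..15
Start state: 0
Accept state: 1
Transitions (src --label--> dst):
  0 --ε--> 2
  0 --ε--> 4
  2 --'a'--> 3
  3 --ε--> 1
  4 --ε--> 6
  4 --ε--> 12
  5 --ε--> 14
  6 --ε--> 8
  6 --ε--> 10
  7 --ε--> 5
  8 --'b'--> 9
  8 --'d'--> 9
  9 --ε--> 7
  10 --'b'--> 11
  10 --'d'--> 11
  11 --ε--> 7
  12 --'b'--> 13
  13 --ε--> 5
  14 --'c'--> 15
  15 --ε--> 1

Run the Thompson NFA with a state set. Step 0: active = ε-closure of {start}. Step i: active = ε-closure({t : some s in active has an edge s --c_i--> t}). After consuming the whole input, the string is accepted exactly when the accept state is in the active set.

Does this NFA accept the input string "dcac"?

Answer: REJECT

Steps:
initial (ε-close {0}): {0,2,4,6,8,10,12}
'd' @ 1: {5,7,9,11,14}
'c' @ 2: {1,15}  ✓accept
'a' @ 3: {}  — no active states
rest 'c' ignored (set empty)
final: {}; accept 1 not in set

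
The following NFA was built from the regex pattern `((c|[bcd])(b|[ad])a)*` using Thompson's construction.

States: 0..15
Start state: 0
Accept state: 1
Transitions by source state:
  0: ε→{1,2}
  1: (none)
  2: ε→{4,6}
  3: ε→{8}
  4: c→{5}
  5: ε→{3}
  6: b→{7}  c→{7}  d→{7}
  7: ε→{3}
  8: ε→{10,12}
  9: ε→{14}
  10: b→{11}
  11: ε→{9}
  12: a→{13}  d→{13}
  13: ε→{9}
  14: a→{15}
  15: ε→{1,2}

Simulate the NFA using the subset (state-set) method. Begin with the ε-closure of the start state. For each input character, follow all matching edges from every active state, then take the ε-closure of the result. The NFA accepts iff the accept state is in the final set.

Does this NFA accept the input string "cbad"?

Answer: REJECT

Trace:
start: ε-closure({0}) = {0,1,2,4,6}
'c' @ 1: {3,5,7,8,10,12}
'b' @ 2: {9,11,14}
'a' @ 3: {1,2,4,6,15}  (accept∈set)
'd' @ 4: {3,7,8,10,12}
end set {3,7,8,10,12} — state 1 not in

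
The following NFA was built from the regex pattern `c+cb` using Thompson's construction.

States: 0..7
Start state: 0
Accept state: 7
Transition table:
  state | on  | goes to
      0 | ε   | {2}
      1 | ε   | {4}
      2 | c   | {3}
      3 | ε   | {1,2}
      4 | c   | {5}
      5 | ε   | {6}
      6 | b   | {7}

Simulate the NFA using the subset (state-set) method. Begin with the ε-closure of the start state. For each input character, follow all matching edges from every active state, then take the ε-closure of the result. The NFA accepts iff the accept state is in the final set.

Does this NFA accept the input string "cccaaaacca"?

initial (ε-close {0}): {0,2}
'c' @ 1: {1,2,3,4}
'c' @ 2: {1,2,3,4,5,6}
'c' @ 3: {1,2,3,4,5,6}
'a' @ 4: {}  — no active states
rest 'aaacca' ignored (set empty)
end set {} — state 7 not in

Answer: REJECT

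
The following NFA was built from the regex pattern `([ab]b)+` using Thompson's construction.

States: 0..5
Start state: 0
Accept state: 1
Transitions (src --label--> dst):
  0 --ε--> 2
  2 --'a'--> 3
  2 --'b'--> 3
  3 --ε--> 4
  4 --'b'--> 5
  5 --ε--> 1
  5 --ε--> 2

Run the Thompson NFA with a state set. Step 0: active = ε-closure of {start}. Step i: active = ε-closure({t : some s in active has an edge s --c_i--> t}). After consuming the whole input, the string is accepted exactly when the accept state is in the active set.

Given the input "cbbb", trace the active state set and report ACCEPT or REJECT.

Answer: REJECT

Steps:
start: ε-closure({0}) = {0,2}
'c' @ 1: {}  — no active states
rest 'bbb' ignored (set empty)
final: {}; accept 1 not in set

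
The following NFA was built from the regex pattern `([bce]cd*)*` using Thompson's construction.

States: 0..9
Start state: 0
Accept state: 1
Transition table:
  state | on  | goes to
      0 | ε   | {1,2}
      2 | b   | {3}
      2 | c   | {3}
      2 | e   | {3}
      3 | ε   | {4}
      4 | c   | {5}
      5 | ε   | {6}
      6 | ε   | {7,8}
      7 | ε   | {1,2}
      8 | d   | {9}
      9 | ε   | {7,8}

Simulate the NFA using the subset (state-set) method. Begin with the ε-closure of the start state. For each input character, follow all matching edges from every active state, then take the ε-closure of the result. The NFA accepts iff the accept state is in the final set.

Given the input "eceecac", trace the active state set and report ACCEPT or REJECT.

S₀ = ε-closure({0}) = {0,1,2}
'e' @ 1: {3,4}
'c' @ 2: {1,2,5,6,7,8}  (accept∈set)
'e' @ 3: {3,4}
'e' @ 4: {}  — state set empty
rest 'cac' ignored (set empty)
end set {} — state 1 not in

Answer: REJECT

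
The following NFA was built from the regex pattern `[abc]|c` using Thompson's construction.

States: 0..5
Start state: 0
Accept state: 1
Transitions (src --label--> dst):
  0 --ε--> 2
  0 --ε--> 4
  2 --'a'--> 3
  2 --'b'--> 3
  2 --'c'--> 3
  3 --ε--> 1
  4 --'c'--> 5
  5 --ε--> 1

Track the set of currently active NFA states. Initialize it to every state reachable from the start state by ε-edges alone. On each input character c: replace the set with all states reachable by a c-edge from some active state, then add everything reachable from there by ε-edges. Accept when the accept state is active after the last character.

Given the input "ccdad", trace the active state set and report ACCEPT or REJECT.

Answer: REJECT

Derivation:
S₀ = ε-closure({0}) = {0,2,4}
'c' @ 1: {1,3,5}  (accept∈set)
'c' @ 2: {}  — dead — no transitions
rest 'dad' ignored (set empty)
after full input: {}  (accept=1 not in)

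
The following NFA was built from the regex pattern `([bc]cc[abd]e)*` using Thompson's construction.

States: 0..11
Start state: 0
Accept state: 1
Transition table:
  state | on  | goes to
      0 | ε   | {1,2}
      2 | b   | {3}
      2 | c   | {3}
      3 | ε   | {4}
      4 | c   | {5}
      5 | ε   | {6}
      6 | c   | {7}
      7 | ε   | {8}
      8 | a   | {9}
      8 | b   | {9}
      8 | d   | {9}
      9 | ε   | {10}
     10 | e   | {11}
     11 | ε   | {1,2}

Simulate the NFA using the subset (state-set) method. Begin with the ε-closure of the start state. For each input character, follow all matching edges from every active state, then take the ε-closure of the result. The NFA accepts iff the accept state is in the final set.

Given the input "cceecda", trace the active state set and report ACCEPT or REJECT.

Answer: REJECT

Steps:
S₀ = ε-closure({0}) = {0,1,2}
'c' @ 1: {3,4}
'c' @ 2: {5,6}
'e' @ 3: {}  — dead — no transitions
rest 'ecda' ignored (set empty)
end set {} — state 1 not in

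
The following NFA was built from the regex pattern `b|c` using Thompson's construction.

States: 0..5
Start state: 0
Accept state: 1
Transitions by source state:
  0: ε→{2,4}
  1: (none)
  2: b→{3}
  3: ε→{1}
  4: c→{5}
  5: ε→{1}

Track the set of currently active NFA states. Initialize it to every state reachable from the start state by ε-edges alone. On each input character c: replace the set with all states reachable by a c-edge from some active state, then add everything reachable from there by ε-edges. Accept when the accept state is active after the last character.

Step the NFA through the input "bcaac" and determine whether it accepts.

initial (ε-close {0}): {0,2,4}
'b' @ 1: {1,3}  ✓accept
'c' @ 2: {}  — dead — no transitions
rest 'aac' ignored (set empty)
end set {} — state 1 not in

Answer: REJECT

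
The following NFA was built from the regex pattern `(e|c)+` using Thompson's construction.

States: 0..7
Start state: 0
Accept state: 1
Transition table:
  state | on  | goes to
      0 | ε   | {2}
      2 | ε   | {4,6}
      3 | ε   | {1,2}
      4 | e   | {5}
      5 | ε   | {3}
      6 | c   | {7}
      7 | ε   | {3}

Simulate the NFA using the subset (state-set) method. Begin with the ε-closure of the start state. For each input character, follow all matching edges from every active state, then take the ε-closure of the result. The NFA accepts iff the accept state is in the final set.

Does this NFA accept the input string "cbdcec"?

Answer: REJECT

Derivation:
S₀ = ε-closure({0}) = {0,2,4,6}
'c' @ 1: {1,2,3,4,6,7}  [accepting]
'b' @ 2: {}  — no active states
rest 'dcec' ignored (set empty)
final: {}; accept 1 not in set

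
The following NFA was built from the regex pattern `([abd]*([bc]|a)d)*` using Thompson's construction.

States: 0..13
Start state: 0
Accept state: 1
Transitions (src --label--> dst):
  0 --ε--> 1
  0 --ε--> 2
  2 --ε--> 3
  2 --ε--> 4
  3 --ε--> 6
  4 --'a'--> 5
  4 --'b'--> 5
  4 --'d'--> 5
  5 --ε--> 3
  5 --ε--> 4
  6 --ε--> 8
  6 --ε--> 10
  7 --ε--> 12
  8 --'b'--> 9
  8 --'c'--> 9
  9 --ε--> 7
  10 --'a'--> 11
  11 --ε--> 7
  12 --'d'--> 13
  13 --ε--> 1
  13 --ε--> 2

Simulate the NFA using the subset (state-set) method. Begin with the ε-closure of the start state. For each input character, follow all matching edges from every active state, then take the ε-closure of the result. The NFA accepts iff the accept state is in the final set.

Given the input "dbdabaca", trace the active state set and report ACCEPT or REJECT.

Answer: REJECT

Steps:
start: ε-closure({0}) = {0,1,2,3,4,6,8,10}
'd' @ 1: {3,4,5,6,8,10}
'b' @ 2: {3,4,5,6,7,8,9,10,12}
'd' @ 3: {1,2,3,4,5,6,8,10,13}  ✓accept
'a' @ 4: {3,4,5,6,7,8,10,11,12}
'b' @ 5: {3,4,5,6,7,8,9,10,12}
'a' @ 6: {3,4,5,6,7,8,10,11,12}
'c' @ 7: {7,9,12}
'a' @ 8: {}  — state set empty
end set {} — state 1 not in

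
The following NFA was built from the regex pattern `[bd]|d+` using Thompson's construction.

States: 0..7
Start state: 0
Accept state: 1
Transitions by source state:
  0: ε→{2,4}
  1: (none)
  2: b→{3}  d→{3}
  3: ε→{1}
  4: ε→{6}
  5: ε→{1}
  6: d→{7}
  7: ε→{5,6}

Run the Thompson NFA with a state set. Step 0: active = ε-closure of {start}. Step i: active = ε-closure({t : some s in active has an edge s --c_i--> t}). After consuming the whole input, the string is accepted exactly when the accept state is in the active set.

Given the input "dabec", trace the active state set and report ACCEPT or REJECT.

Answer: REJECT

Trace:
start: ε-closure({0}) = {0,2,4,6}
'd' @ 1: {1,3,5,6,7}  (accept∈set)
'a' @ 2: {}  — state set empty
rest 'bec' ignored (set empty)
final: {}; accept 1 not in set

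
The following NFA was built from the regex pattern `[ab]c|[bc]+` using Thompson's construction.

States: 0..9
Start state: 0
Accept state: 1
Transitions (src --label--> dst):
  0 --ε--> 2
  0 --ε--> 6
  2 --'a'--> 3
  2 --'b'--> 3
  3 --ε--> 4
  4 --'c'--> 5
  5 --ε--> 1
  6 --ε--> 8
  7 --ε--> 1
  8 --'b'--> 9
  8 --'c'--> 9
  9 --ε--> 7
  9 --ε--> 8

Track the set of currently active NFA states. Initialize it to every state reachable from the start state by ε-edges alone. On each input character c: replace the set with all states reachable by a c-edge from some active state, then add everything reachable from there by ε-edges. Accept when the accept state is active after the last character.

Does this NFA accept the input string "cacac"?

S₀ = ε-closure({0}) = {0,2,6,8}
'c' @ 1: {1,7,8,9}  [accepting]
'a' @ 2: {}  — state set empty
rest 'cac' ignored (set empty)
end set {} — state 1 not in

Answer: REJECT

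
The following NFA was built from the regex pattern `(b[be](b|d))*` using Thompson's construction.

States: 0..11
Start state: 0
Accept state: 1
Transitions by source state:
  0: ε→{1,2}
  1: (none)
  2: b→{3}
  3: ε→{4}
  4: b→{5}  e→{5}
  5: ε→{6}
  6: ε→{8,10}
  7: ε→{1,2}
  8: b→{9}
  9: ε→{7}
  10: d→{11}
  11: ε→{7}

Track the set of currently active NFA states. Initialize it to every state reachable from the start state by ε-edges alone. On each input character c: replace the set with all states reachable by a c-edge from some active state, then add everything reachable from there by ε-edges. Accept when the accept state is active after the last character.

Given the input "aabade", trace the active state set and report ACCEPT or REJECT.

Answer: REJECT

Derivation:
initial (ε-close {0}): {0,1,2}
'a' @ 1: {}  — dead — no transitions
rest 'abade' ignored (set empty)
end set {} — state 1 not in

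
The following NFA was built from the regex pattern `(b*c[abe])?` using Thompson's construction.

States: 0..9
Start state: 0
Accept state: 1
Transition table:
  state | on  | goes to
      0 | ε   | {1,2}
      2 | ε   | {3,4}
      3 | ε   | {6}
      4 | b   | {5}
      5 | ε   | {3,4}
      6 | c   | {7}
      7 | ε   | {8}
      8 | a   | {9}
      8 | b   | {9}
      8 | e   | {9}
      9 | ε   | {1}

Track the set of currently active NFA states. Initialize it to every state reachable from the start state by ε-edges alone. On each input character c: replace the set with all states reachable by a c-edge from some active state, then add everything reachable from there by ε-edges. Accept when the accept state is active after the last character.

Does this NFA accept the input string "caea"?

Answer: REJECT

Trace:
initial (ε-close {0}): {0,1,2,3,4,6}
'c' @ 1: {7,8}
'a' @ 2: {1,9}  (accept∈set)
'e' @ 3: {}  — dead — no transitions
rest 'a' ignored (set empty)
final: {}; accept 1 not in set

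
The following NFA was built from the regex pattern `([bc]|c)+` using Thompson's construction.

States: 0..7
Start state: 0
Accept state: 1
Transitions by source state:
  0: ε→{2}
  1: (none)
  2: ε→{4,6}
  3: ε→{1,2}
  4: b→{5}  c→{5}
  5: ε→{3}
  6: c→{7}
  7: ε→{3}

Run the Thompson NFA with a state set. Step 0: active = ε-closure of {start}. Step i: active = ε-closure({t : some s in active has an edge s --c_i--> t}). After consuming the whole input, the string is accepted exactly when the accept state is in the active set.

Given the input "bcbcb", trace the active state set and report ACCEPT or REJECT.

start: ε-closure({0}) = {0,2,4,6}
'b' @ 1: {1,2,3,4,5,6}  ✓accept
'c' @ 2: {1,2,3,4,5,6,7}  ✓accept
'b' @ 3: {1,2,3,4,5,6}  ✓accept
'c' @ 4: {1,2,3,4,5,6,7}  ✓accept
'b' @ 5: {1,2,3,4,5,6}  ✓accept
after full input: {1,2,3,4,5,6}  (accept=1 in)

Answer: ACCEPT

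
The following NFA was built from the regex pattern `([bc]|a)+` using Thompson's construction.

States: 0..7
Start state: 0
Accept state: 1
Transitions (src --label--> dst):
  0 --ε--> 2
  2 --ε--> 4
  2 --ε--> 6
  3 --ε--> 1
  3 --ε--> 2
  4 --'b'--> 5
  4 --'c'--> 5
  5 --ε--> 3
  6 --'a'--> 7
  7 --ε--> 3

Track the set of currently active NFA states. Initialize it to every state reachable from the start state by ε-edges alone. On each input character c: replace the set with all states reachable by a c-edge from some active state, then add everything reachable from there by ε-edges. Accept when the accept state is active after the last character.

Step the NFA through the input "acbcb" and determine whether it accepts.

Answer: ACCEPT

Trace:
start: ε-closure({0}) = {0,2,4,6}
'a' @ 1: {1,2,3,4,6,7}  [accepting]
'c' @ 2: {1,2,3,4,5,6}  [accepting]
'b' @ 3: {1,2,3,4,5,6}  [accepting]
'c' @ 4: {1,2,3,4,5,6}  [accepting]
'b' @ 5: {1,2,3,4,5,6}  [accepting]
final: {1,2,3,4,5,6}; accept 1 in set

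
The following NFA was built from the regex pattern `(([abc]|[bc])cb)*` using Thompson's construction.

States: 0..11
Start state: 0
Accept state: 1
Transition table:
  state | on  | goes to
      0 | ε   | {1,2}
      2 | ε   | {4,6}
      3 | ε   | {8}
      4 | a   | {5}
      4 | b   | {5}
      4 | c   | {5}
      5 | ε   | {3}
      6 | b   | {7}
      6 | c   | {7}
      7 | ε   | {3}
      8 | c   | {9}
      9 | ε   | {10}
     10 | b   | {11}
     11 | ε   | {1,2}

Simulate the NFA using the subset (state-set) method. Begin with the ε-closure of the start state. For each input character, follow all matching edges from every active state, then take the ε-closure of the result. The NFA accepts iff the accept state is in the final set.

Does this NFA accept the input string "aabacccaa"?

initial (ε-close {0}): {0,1,2,4,6}
'a' @ 1: {3,5,8}
'a' @ 2: {}  — no active states
rest 'bacccaa' ignored (set empty)
after full input: {}  (accept=1 not in)

Answer: REJECT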